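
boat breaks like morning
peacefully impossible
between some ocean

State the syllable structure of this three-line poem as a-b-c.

Line 1: boat (1), breaks (1), like (1), morning (2) → 5
Line 2: peacefully (3), impossible (4) → 7
Line 3: between (2), some (1), ocean (2) → 5

5-7-5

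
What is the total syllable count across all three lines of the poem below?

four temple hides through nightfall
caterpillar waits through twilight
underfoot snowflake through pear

22

Line 1: "four temple hides through nightfall": 1+2+1+1+2 = 7
Line 2: "caterpillar waits through twilight": 4+1+1+2 = 8
Line 3: "underfoot snowflake through pear": 3+2+1+1 = 7
Total: 7 + 8 + 7 = 22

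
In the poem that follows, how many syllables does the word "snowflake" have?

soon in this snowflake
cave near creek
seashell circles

2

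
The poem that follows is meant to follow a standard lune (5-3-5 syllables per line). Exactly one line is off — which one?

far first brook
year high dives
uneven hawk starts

The first line

Line 1: far(1) + first(1) + brook(1) = 3 (expected 5)
Line 2: year(1) + high(1) + dives(1) = 3 ✓
Line 3: uneven(3) + hawk(1) + starts(1) = 5 ✓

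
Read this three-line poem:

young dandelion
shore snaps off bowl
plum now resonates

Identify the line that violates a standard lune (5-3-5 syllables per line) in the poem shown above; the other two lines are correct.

Line 1: "young dandelion": 1+4 = 5 ✓
Line 2: "shore snaps off bowl": 1+1+1+1 = 4 (expected 3)
Line 3: "plum now resonates": 1+1+3 = 5 ✓

The second line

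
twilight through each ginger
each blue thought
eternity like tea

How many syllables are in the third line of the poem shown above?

The third line: eternity (4), like (1), tea (1) → 6

6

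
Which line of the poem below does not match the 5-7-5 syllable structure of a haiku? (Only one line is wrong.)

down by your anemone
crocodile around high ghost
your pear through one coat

The first line

Line 1: down(1) + by(1) + your(1) + anemone(4) = 7 (expected 5)
Line 2: crocodile(3) + around(2) + high(1) + ghost(1) = 7 ✓
Line 3: your(1) + pear(1) + through(1) + one(1) + coat(1) = 5 ✓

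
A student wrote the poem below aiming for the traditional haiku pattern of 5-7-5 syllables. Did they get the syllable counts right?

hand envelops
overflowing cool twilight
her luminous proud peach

Line 1: hand(1) + envelops(3) = 4 (expected 5)
Line 2: overflowing(4) + cool(1) + twilight(2) = 7 ✓
Line 3: her(1) + luminous(3) + proud(1) + peach(1) = 6 (expected 5)

No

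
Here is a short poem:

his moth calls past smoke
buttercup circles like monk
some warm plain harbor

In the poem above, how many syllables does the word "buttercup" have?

3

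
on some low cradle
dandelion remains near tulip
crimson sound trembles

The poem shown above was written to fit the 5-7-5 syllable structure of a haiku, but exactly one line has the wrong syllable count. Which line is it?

Line 1: on (1), some (1), low (1), cradle (2) → 5 ✓
Line 2: dandelion (4), remains (2), near (1), tulip (2) → 9 (expected 7)
Line 3: crimson (2), sound (1), trembles (2) → 5 ✓

Line 2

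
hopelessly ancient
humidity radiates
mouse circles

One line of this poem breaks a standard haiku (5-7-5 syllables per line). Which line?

The third line

Line 1: hopelessly(3) + ancient(2) = 5 ✓
Line 2: humidity(4) + radiates(3) = 7 ✓
Line 3: mouse(1) + circles(2) = 3 (expected 5)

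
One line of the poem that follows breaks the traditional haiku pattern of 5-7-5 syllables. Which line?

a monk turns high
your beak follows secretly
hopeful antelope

Line 1

Line 1: a(1) + monk(1) + turns(1) + high(1) = 4 (expected 5)
Line 2: your(1) + beak(1) + follows(2) + secretly(3) = 7 ✓
Line 3: hopeful(2) + antelope(3) = 5 ✓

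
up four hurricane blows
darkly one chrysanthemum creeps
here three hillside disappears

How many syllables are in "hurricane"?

"hurricane" has 3 syllables.

3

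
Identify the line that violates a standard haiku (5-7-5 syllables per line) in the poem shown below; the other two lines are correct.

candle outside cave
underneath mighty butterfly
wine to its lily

Line 2

Line 1: candle(2) + outside(2) + cave(1) = 5 ✓
Line 2: underneath(3) + mighty(2) + butterfly(3) = 8 (expected 7)
Line 3: wine(1) + to(1) + its(1) + lily(2) = 5 ✓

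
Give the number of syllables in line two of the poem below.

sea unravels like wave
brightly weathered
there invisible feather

4

Line two: brightly (2), weathered (2) → 4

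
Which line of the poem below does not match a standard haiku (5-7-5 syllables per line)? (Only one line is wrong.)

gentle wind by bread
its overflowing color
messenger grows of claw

Line 3

Line 1: "gentle wind by bread": 2+1+1+1 = 5 ✓
Line 2: "its overflowing color": 1+4+2 = 7 ✓
Line 3: "messenger grows of claw": 3+1+1+1 = 6 (expected 5)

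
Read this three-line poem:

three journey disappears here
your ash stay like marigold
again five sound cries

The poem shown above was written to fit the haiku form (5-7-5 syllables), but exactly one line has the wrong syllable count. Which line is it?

Line 1: three (1), journey (2), disappears (3), here (1) → 7 (expected 5)
Line 2: your (1), ash (1), stay (1), like (1), marigold (3) → 7 ✓
Line 3: again (2), five (1), sound (1), cries (1) → 5 ✓

Line 1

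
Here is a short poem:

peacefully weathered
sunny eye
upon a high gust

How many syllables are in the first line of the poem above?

The first line: peacefully (3), weathered (2) → 5

5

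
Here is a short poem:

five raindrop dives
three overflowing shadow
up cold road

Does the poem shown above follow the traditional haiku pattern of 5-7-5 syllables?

Line 1: five(1) + raindrop(2) + dives(1) = 4 (expected 5)
Line 2: three(1) + overflowing(4) + shadow(2) = 7 ✓
Line 3: up(1) + cold(1) + road(1) = 3 (expected 5)

No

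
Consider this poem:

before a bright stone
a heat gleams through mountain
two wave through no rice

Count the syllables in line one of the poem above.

5

Line one: before(2) + a(1) + bright(1) + stone(1) = 5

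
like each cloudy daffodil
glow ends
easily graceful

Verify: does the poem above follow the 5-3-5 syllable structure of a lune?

No

Line 1: "like each cloudy daffodil": 1+1+2+3 = 7 (expected 5)
Line 2: "glow ends": 1+1 = 2 (expected 3)
Line 3: "easily graceful": 3+2 = 5 ✓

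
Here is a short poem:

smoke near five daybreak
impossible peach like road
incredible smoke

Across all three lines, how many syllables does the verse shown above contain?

Line 1: smoke(1) + near(1) + five(1) + daybreak(2) = 5
Line 2: impossible(4) + peach(1) + like(1) + road(1) = 7
Line 3: incredible(4) + smoke(1) = 5
Total: 5 + 7 + 5 = 17

17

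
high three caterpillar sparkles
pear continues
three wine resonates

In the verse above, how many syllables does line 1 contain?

8

Line 1: high (1), three (1), caterpillar (4), sparkles (2) → 8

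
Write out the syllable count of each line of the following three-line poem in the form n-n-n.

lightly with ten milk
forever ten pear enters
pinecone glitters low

5-7-5

Line 1: lightly (2), with (1), ten (1), milk (1) → 5
Line 2: forever (3), ten (1), pear (1), enters (2) → 7
Line 3: pinecone (2), glitters (2), low (1) → 5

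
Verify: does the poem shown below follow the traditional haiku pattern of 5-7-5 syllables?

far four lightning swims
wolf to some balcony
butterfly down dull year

No

Line 1: "far four lightning swims": 1+1+2+1 = 5 ✓
Line 2: "wolf to some balcony": 1+1+1+3 = 6 (expected 7)
Line 3: "butterfly down dull year": 3+1+1+1 = 6 (expected 5)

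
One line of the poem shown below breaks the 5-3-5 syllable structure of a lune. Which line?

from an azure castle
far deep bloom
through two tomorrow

The first line

Line 1: from (1), an (1), azure (2), castle (2) → 6 (expected 5)
Line 2: far (1), deep (1), bloom (1) → 3 ✓
Line 3: through (1), two (1), tomorrow (3) → 5 ✓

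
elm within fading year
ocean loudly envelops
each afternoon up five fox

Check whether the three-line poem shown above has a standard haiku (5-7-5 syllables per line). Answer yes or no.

Line 1: elm(1) + within(2) + fading(2) + year(1) = 6 (expected 5)
Line 2: ocean(2) + loudly(2) + envelops(3) = 7 ✓
Line 3: each(1) + afternoon(3) + up(1) + five(1) + fox(1) = 7 (expected 5)

No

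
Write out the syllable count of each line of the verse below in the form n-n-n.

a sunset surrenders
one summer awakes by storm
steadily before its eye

6-7-7

Line 1: a (1), sunset (2), surrenders (3) → 6
Line 2: one (1), summer (2), awakes (2), by (1), storm (1) → 7
Line 3: steadily (3), before (2), its (1), eye (1) → 7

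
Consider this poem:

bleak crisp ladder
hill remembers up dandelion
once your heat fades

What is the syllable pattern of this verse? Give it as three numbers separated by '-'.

4-9-4

Line 1: "bleak crisp ladder": 1+1+2 = 4
Line 2: "hill remembers up dandelion": 1+3+1+4 = 9
Line 3: "once your heat fades": 1+1+1+1 = 4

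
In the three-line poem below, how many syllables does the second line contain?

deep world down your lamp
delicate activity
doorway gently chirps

The second line: delicate(3) + activity(4) = 7

7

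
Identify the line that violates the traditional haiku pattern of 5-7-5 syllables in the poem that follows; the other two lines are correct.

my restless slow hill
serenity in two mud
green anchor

Line 3

Line 1: my(1) + restless(2) + slow(1) + hill(1) = 5 ✓
Line 2: serenity(4) + in(1) + two(1) + mud(1) = 7 ✓
Line 3: green(1) + anchor(2) = 3 (expected 5)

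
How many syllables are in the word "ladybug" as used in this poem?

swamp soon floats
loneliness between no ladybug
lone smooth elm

3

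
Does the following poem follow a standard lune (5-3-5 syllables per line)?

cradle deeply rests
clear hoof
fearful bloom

No

Line 1: "cradle deeply rests": 2+2+1 = 5 ✓
Line 2: "clear hoof": 1+1 = 2 (expected 3)
Line 3: "fearful bloom": 2+1 = 3 (expected 5)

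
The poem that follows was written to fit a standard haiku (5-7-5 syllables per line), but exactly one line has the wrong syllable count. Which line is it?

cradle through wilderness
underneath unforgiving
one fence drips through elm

Line 1: cradle (2), through (1), wilderness (3) → 6 (expected 5)
Line 2: underneath (3), unforgiving (4) → 7 ✓
Line 3: one (1), fence (1), drips (1), through (1), elm (1) → 5 ✓

The first line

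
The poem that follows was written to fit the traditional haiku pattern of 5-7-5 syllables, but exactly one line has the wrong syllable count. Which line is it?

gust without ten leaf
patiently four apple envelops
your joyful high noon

Line 2

Line 1: gust (1), without (2), ten (1), leaf (1) → 5 ✓
Line 2: patiently (3), four (1), apple (2), envelops (3) → 9 (expected 7)
Line 3: your (1), joyful (2), high (1), noon (1) → 5 ✓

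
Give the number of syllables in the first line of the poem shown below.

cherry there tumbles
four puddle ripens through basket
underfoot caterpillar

5

The first line: cherry (2), there (1), tumbles (2) → 5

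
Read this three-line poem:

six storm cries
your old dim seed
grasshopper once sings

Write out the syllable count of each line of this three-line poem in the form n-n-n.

Line 1: "six storm cries": 1+1+1 = 3
Line 2: "your old dim seed": 1+1+1+1 = 4
Line 3: "grasshopper once sings": 3+1+1 = 5

3-4-5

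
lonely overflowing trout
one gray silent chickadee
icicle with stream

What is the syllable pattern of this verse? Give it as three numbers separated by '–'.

Line 1: lonely(2) + overflowing(4) + trout(1) = 7
Line 2: one(1) + gray(1) + silent(2) + chickadee(3) = 7
Line 3: icicle(3) + with(1) + stream(1) = 5

7–7–5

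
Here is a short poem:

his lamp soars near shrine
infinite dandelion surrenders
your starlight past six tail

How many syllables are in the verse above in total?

Line 1: his(1) + lamp(1) + soars(1) + near(1) + shrine(1) = 5
Line 2: infinite(3) + dandelion(4) + surrenders(3) = 10
Line 3: your(1) + starlight(2) + past(1) + six(1) + tail(1) = 6
Total: 5 + 10 + 6 = 21

21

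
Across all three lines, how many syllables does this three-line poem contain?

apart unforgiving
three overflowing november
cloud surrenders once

19

Line 1: apart (2), unforgiving (4) → 6
Line 2: three (1), overflowing (4), november (3) → 8
Line 3: cloud (1), surrenders (3), once (1) → 5
Total: 6 + 8 + 5 = 19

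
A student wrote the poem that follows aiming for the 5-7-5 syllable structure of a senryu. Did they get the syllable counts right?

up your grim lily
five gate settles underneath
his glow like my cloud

Line 1: "up your grim lily": 1+1+1+2 = 5 ✓
Line 2: "five gate settles underneath": 1+1+2+3 = 7 ✓
Line 3: "his glow like my cloud": 1+1+1+1+1 = 5 ✓

Yes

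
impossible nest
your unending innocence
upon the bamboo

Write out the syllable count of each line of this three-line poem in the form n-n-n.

Line 1: impossible(4) + nest(1) = 5
Line 2: your(1) + unending(3) + innocence(3) = 7
Line 3: upon(2) + the(1) + bamboo(2) = 5

5-7-5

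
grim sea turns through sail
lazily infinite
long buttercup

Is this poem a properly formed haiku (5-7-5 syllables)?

Line 1: "grim sea turns through sail": 1+1+1+1+1 = 5 ✓
Line 2: "lazily infinite": 3+3 = 6 (expected 7)
Line 3: "long buttercup": 1+3 = 4 (expected 5)

No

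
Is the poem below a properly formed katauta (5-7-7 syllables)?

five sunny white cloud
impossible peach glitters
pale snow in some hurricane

Line 1: five(1) + sunny(2) + white(1) + cloud(1) = 5 ✓
Line 2: impossible(4) + peach(1) + glitters(2) = 7 ✓
Line 3: pale(1) + snow(1) + in(1) + some(1) + hurricane(3) = 7 ✓

Yes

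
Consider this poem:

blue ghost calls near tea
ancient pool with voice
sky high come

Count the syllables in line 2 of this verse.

5

Line 2: ancient (2), pool (1), with (1), voice (1) → 5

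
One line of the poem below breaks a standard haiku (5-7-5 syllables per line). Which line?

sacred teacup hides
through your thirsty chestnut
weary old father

Line 1: sacred(2) + teacup(2) + hides(1) = 5 ✓
Line 2: through(1) + your(1) + thirsty(2) + chestnut(2) = 6 (expected 7)
Line 3: weary(2) + old(1) + father(2) = 5 ✓

Line 2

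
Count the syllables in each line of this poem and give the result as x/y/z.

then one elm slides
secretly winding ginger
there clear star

Line 1: "then one elm slides": 1+1+1+1 = 4
Line 2: "secretly winding ginger": 3+2+2 = 7
Line 3: "there clear star": 1+1+1 = 3

4/7/3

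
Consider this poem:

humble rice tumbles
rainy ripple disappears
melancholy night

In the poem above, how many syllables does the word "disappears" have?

3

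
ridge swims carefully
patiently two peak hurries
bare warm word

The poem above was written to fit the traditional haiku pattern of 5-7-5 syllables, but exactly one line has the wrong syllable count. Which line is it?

Line 1: "ridge swims carefully": 1+1+3 = 5 ✓
Line 2: "patiently two peak hurries": 3+1+1+2 = 7 ✓
Line 3: "bare warm word": 1+1+1 = 3 (expected 5)

Line 3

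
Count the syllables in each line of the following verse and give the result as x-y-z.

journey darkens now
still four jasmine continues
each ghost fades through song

Line 1: journey (2), darkens (2), now (1) → 5
Line 2: still (1), four (1), jasmine (2), continues (3) → 7
Line 3: each (1), ghost (1), fades (1), through (1), song (1) → 5

5-7-5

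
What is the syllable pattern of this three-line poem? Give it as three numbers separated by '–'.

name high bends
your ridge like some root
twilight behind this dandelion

3–5–9

Line 1: name(1) + high(1) + bends(1) = 3
Line 2: your(1) + ridge(1) + like(1) + some(1) + root(1) = 5
Line 3: twilight(2) + behind(2) + this(1) + dandelion(4) = 9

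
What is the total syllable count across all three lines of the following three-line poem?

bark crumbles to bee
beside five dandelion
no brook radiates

Line 1: "bark crumbles to bee": 1+2+1+1 = 5
Line 2: "beside five dandelion": 2+1+4 = 7
Line 3: "no brook radiates": 1+1+3 = 5
Total: 5 + 7 + 5 = 17

17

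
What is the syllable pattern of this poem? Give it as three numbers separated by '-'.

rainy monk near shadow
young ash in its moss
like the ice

6-5-3

Line 1: rainy(2) + monk(1) + near(1) + shadow(2) = 6
Line 2: young(1) + ash(1) + in(1) + its(1) + moss(1) = 5
Line 3: like(1) + the(1) + ice(1) = 3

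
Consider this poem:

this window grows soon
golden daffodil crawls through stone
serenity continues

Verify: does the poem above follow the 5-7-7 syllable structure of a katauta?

Line 1: this(1) + window(2) + grows(1) + soon(1) = 5 ✓
Line 2: golden(2) + daffodil(3) + crawls(1) + through(1) + stone(1) = 8 (expected 7)
Line 3: serenity(4) + continues(3) = 7 ✓

No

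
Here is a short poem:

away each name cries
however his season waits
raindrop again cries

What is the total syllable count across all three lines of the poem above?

17

Line 1: away(2) + each(1) + name(1) + cries(1) = 5
Line 2: however(3) + his(1) + season(2) + waits(1) = 7
Line 3: raindrop(2) + again(2) + cries(1) = 5
Total: 5 + 7 + 5 = 17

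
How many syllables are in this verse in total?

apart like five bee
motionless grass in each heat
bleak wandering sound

17

Line 1: "apart like five bee": 2+1+1+1 = 5
Line 2: "motionless grass in each heat": 3+1+1+1+1 = 7
Line 3: "bleak wandering sound": 1+3+1 = 5
Total: 5 + 7 + 5 = 17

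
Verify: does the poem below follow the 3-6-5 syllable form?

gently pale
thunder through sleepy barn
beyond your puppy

Yes

Line 1: gently(2) + pale(1) = 3 ✓
Line 2: thunder(2) + through(1) + sleepy(2) + barn(1) = 6 ✓
Line 3: beyond(2) + your(1) + puppy(2) = 5 ✓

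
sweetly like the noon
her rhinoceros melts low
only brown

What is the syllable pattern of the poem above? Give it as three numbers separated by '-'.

Line 1: sweetly(2) + like(1) + the(1) + noon(1) = 5
Line 2: her(1) + rhinoceros(4) + melts(1) + low(1) = 7
Line 3: only(2) + brown(1) = 3

5-7-3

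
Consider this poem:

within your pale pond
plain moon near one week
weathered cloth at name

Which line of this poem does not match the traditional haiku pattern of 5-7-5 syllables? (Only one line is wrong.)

The second line

Line 1: within (2), your (1), pale (1), pond (1) → 5 ✓
Line 2: plain (1), moon (1), near (1), one (1), week (1) → 5 (expected 7)
Line 3: weathered (2), cloth (1), at (1), name (1) → 5 ✓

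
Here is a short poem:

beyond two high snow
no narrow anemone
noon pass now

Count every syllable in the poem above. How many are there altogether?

Line 1: beyond(2) + two(1) + high(1) + snow(1) = 5
Line 2: no(1) + narrow(2) + anemone(4) = 7
Line 3: noon(1) + pass(1) + now(1) = 3
Total: 5 + 7 + 3 = 15

15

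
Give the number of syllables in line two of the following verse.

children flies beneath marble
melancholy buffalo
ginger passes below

7

Line two: melancholy (4), buffalo (3) → 7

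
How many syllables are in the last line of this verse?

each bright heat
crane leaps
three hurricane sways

The last line: three(1) + hurricane(3) + sways(1) = 5

5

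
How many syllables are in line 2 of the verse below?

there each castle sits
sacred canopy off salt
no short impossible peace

Line 2: sacred (2), canopy (3), off (1), salt (1) → 7

7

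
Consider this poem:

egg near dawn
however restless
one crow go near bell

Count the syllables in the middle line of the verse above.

The middle line: however(3) + restless(2) = 5

5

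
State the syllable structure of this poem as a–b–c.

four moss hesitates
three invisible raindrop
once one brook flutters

Line 1: four(1) + moss(1) + hesitates(3) = 5
Line 2: three(1) + invisible(4) + raindrop(2) = 7
Line 3: once(1) + one(1) + brook(1) + flutters(2) = 5

5–7–5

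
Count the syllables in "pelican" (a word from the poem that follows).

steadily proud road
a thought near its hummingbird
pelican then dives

3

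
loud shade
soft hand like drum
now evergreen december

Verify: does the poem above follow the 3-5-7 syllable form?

No

Line 1: loud(1) + shade(1) = 2 (expected 3)
Line 2: soft(1) + hand(1) + like(1) + drum(1) = 4 (expected 5)
Line 3: now(1) + evergreen(3) + december(3) = 7 ✓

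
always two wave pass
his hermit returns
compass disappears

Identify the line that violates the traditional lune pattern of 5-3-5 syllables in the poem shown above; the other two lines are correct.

Line 1: "always two wave pass": 2+1+1+1 = 5 ✓
Line 2: "his hermit returns": 1+2+2 = 5 (expected 3)
Line 3: "compass disappears": 2+3 = 5 ✓

Line 2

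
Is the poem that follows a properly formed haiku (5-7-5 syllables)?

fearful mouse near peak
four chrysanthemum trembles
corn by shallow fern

Line 1: "fearful mouse near peak": 2+1+1+1 = 5 ✓
Line 2: "four chrysanthemum trembles": 1+4+2 = 7 ✓
Line 3: "corn by shallow fern": 1+1+2+1 = 5 ✓

Yes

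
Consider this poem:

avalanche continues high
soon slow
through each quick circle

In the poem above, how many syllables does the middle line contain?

2

The middle line: "soon slow": 1+1 = 2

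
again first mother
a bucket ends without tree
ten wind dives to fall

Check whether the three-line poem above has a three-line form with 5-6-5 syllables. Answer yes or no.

No

Line 1: again (2), first (1), mother (2) → 5 ✓
Line 2: a (1), bucket (2), ends (1), without (2), tree (1) → 7 (expected 6)
Line 3: ten (1), wind (1), dives (1), to (1), fall (1) → 5 ✓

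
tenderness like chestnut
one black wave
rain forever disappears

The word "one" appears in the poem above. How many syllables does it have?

1

"one" has 1 syllable.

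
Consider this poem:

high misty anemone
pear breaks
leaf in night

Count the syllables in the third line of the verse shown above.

3

The third line: leaf (1), in (1), night (1) → 3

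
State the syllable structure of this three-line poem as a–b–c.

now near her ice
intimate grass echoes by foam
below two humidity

4–8–7

Line 1: now(1) + near(1) + her(1) + ice(1) = 4
Line 2: intimate(3) + grass(1) + echoes(2) + by(1) + foam(1) = 8
Line 3: below(2) + two(1) + humidity(4) = 7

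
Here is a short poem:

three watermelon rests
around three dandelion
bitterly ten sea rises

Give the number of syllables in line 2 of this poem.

7

Line 2: around(2) + three(1) + dandelion(4) = 7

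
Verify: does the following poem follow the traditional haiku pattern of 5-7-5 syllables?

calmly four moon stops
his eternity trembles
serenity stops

Yes

Line 1: calmly(2) + four(1) + moon(1) + stops(1) = 5 ✓
Line 2: his(1) + eternity(4) + trembles(2) = 7 ✓
Line 3: serenity(4) + stops(1) = 5 ✓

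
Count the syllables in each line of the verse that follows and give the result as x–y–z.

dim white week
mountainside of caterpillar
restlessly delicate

Line 1: dim(1) + white(1) + week(1) = 3
Line 2: mountainside(3) + of(1) + caterpillar(4) = 8
Line 3: restlessly(3) + delicate(3) = 6

3–8–6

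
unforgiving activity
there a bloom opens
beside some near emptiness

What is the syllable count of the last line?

7

The last line: beside(2) + some(1) + near(1) + emptiness(3) = 7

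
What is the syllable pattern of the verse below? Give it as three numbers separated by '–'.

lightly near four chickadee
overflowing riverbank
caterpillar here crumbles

Line 1: lightly(2) + near(1) + four(1) + chickadee(3) = 7
Line 2: overflowing(4) + riverbank(3) = 7
Line 3: caterpillar(4) + here(1) + crumbles(2) = 7

7–7–7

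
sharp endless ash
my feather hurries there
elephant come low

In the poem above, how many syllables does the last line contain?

The last line: "elephant come low": 3+1+1 = 5

5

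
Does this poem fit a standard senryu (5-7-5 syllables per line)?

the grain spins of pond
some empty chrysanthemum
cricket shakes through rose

Yes

Line 1: "the grain spins of pond": 1+1+1+1+1 = 5 ✓
Line 2: "some empty chrysanthemum": 1+2+4 = 7 ✓
Line 3: "cricket shakes through rose": 2+1+1+1 = 5 ✓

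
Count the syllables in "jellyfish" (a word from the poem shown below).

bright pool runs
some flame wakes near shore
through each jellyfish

3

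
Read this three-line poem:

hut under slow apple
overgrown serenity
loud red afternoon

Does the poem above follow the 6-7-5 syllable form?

Line 1: hut(1) + under(2) + slow(1) + apple(2) = 6 ✓
Line 2: overgrown(3) + serenity(4) = 7 ✓
Line 3: loud(1) + red(1) + afternoon(3) = 5 ✓

Yes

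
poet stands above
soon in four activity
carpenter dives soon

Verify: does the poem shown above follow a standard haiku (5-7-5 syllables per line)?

Yes

Line 1: "poet stands above": 2+1+2 = 5 ✓
Line 2: "soon in four activity": 1+1+1+4 = 7 ✓
Line 3: "carpenter dives soon": 3+1+1 = 5 ✓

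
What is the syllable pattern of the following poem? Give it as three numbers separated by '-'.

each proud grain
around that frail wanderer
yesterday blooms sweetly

Line 1: each (1), proud (1), grain (1) → 3
Line 2: around (2), that (1), frail (1), wanderer (3) → 7
Line 3: yesterday (3), blooms (1), sweetly (2) → 6

3-7-6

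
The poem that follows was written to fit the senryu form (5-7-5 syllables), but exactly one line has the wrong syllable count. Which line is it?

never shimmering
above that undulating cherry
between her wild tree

Line 2

Line 1: "never shimmering": 2+3 = 5 ✓
Line 2: "above that undulating cherry": 2+1+4+2 = 9 (expected 7)
Line 3: "between her wild tree": 2+1+1+1 = 5 ✓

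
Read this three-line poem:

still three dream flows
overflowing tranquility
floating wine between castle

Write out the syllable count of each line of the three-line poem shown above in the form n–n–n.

4–8–7

Line 1: still (1), three (1), dream (1), flows (1) → 4
Line 2: overflowing (4), tranquility (4) → 8
Line 3: floating (2), wine (1), between (2), castle (2) → 7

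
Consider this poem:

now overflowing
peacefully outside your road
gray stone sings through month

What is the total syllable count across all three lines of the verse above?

Line 1: now(1) + overflowing(4) = 5
Line 2: peacefully(3) + outside(2) + your(1) + road(1) = 7
Line 3: gray(1) + stone(1) + sings(1) + through(1) + month(1) = 5
Total: 5 + 7 + 5 = 17

17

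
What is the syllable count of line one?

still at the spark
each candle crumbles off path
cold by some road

Line one: "still at the spark": 1+1+1+1 = 4

4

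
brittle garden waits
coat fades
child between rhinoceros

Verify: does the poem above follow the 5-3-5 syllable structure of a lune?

No

Line 1: brittle(2) + garden(2) + waits(1) = 5 ✓
Line 2: coat(1) + fades(1) = 2 (expected 3)
Line 3: child(1) + between(2) + rhinoceros(4) = 7 (expected 5)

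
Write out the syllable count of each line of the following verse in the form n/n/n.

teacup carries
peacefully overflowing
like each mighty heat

Line 1: teacup(2) + carries(2) = 4
Line 2: peacefully(3) + overflowing(4) = 7
Line 3: like(1) + each(1) + mighty(2) + heat(1) = 5

4/7/5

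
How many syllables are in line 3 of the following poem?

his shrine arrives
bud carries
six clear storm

Line 3: "six clear storm": 1+1+1 = 3

3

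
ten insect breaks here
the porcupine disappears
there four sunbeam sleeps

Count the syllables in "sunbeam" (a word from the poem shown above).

2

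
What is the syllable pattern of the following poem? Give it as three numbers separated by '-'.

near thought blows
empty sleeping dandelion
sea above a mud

Line 1: near (1), thought (1), blows (1) → 3
Line 2: empty (2), sleeping (2), dandelion (4) → 8
Line 3: sea (1), above (2), a (1), mud (1) → 5

3-8-5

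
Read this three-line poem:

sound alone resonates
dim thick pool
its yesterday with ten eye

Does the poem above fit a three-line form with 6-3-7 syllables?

Yes

Line 1: "sound alone resonates": 1+2+3 = 6 ✓
Line 2: "dim thick pool": 1+1+1 = 3 ✓
Line 3: "its yesterday with ten eye": 1+3+1+1+1 = 7 ✓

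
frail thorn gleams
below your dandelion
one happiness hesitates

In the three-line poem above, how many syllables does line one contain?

3

Line one: "frail thorn gleams": 1+1+1 = 3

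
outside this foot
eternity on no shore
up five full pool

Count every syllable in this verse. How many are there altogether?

Line 1: "outside this foot": 2+1+1 = 4
Line 2: "eternity on no shore": 4+1+1+1 = 7
Line 3: "up five full pool": 1+1+1+1 = 4
Total: 4 + 7 + 4 = 15

15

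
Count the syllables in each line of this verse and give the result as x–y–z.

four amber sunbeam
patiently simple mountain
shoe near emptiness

Line 1: four(1) + amber(2) + sunbeam(2) = 5
Line 2: patiently(3) + simple(2) + mountain(2) = 7
Line 3: shoe(1) + near(1) + emptiness(3) = 5

5–7–5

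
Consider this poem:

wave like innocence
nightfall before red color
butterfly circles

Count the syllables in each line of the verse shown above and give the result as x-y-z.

Line 1: wave (1), like (1), innocence (3) → 5
Line 2: nightfall (2), before (2), red (1), color (2) → 7
Line 3: butterfly (3), circles (2) → 5

5-7-5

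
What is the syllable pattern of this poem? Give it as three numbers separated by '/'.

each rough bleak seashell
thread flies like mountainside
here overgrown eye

Line 1: "each rough bleak seashell": 1+1+1+2 = 5
Line 2: "thread flies like mountainside": 1+1+1+3 = 6
Line 3: "here overgrown eye": 1+3+1 = 5

5/6/5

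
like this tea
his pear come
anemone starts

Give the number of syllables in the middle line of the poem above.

The middle line: his (1), pear (1), come (1) → 3

3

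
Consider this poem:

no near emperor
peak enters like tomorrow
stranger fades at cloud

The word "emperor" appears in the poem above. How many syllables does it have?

3

"emperor" has 3 syllables.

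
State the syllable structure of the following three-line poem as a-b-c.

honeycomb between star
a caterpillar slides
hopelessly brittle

Line 1: honeycomb(3) + between(2) + star(1) = 6
Line 2: a(1) + caterpillar(4) + slides(1) = 6
Line 3: hopelessly(3) + brittle(2) = 5

6-6-5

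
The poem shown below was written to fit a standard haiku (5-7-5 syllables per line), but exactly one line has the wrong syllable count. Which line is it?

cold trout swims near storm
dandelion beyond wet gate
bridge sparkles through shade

Line 1: cold (1), trout (1), swims (1), near (1), storm (1) → 5 ✓
Line 2: dandelion (4), beyond (2), wet (1), gate (1) → 8 (expected 7)
Line 3: bridge (1), sparkles (2), through (1), shade (1) → 5 ✓

Line 2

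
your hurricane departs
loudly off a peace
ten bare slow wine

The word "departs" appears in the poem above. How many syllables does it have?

2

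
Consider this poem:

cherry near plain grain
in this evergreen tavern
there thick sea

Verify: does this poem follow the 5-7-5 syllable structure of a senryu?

Line 1: cherry(2) + near(1) + plain(1) + grain(1) = 5 ✓
Line 2: in(1) + this(1) + evergreen(3) + tavern(2) = 7 ✓
Line 3: there(1) + thick(1) + sea(1) = 3 (expected 5)

No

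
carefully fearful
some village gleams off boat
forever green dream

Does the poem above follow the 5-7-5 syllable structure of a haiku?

Line 1: carefully (3), fearful (2) → 5 ✓
Line 2: some (1), village (2), gleams (1), off (1), boat (1) → 6 (expected 7)
Line 3: forever (3), green (1), dream (1) → 5 ✓

No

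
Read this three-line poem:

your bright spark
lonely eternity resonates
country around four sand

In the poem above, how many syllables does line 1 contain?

3

Line 1: your(1) + bright(1) + spark(1) = 3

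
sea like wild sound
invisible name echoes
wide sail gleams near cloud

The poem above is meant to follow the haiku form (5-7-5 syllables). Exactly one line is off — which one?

Line 1: sea (1), like (1), wild (1), sound (1) → 4 (expected 5)
Line 2: invisible (4), name (1), echoes (2) → 7 ✓
Line 3: wide (1), sail (1), gleams (1), near (1), cloud (1) → 5 ✓

The first line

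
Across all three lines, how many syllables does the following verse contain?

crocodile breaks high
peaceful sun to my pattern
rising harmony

17

Line 1: crocodile(3) + breaks(1) + high(1) = 5
Line 2: peaceful(2) + sun(1) + to(1) + my(1) + pattern(2) = 7
Line 3: rising(2) + harmony(3) = 5
Total: 5 + 7 + 5 = 17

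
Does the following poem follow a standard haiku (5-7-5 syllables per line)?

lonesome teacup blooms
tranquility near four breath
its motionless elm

Yes

Line 1: lonesome(2) + teacup(2) + blooms(1) = 5 ✓
Line 2: tranquility(4) + near(1) + four(1) + breath(1) = 7 ✓
Line 3: its(1) + motionless(3) + elm(1) = 5 ✓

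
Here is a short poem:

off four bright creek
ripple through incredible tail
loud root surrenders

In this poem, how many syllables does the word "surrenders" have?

3

"surrenders" has 3 syllables.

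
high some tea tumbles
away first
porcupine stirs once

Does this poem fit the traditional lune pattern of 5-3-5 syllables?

Line 1: "high some tea tumbles": 1+1+1+2 = 5 ✓
Line 2: "away first": 2+1 = 3 ✓
Line 3: "porcupine stirs once": 3+1+1 = 5 ✓

Yes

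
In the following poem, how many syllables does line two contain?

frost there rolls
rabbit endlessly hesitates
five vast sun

8

Line two: "rabbit endlessly hesitates": 2+3+3 = 8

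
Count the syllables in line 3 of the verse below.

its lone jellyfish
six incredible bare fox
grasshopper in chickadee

7

Line 3: grasshopper (3), in (1), chickadee (3) → 7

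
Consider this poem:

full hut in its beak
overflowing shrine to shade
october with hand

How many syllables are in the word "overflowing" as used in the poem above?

4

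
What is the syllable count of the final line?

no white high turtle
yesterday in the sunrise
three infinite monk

5

The final line: "three infinite monk": 1+3+1 = 5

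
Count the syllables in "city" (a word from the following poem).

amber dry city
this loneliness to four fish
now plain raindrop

2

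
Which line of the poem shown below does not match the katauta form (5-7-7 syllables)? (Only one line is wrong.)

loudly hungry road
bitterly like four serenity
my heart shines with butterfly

Line 1: loudly (2), hungry (2), road (1) → 5 ✓
Line 2: bitterly (3), like (1), four (1), serenity (4) → 9 (expected 7)
Line 3: my (1), heart (1), shines (1), with (1), butterfly (3) → 7 ✓

The second line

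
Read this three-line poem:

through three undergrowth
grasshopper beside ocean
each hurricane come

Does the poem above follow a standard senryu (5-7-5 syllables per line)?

Line 1: "through three undergrowth": 1+1+3 = 5 ✓
Line 2: "grasshopper beside ocean": 3+2+2 = 7 ✓
Line 3: "each hurricane come": 1+3+1 = 5 ✓

Yes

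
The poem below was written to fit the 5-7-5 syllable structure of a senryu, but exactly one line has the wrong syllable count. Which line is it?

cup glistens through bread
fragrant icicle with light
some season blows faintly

Line 1: cup(1) + glistens(2) + through(1) + bread(1) = 5 ✓
Line 2: fragrant(2) + icicle(3) + with(1) + light(1) = 7 ✓
Line 3: some(1) + season(2) + blows(1) + faintly(2) = 6 (expected 5)

The third line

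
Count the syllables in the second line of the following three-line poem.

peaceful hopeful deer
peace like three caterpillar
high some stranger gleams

The second line: peace (1), like (1), three (1), caterpillar (4) → 7

7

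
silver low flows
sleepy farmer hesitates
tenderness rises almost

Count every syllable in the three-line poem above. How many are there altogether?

Line 1: silver (2), low (1), flows (1) → 4
Line 2: sleepy (2), farmer (2), hesitates (3) → 7
Line 3: tenderness (3), rises (2), almost (2) → 7
Total: 4 + 7 + 7 = 18

18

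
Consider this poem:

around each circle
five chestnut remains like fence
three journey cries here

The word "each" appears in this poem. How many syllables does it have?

"each" has 1 syllable.

1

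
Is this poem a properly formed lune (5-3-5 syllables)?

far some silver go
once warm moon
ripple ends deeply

Yes

Line 1: "far some silver go": 1+1+2+1 = 5 ✓
Line 2: "once warm moon": 1+1+1 = 3 ✓
Line 3: "ripple ends deeply": 2+1+2 = 5 ✓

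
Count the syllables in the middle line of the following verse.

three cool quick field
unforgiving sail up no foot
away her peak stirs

8

The middle line: unforgiving (4), sail (1), up (1), no (1), foot (1) → 8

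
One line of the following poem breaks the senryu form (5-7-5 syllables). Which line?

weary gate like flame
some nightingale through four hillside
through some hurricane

Line 1: weary(2) + gate(1) + like(1) + flame(1) = 5 ✓
Line 2: some(1) + nightingale(3) + through(1) + four(1) + hillside(2) = 8 (expected 7)
Line 3: through(1) + some(1) + hurricane(3) = 5 ✓

Line 2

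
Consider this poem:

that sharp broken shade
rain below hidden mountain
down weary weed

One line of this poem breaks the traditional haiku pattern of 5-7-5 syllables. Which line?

Line 1: that(1) + sharp(1) + broken(2) + shade(1) = 5 ✓
Line 2: rain(1) + below(2) + hidden(2) + mountain(2) = 7 ✓
Line 3: down(1) + weary(2) + weed(1) = 4 (expected 5)

Line 3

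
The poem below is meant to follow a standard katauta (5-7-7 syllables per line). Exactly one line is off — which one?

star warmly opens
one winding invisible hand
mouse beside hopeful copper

Line 2

Line 1: "star warmly opens": 1+2+2 = 5 ✓
Line 2: "one winding invisible hand": 1+2+4+1 = 8 (expected 7)
Line 3: "mouse beside hopeful copper": 1+2+2+2 = 7 ✓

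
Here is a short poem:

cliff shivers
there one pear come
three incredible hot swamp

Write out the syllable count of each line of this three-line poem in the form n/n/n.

3/4/7

Line 1: cliff(1) + shivers(2) = 3
Line 2: there(1) + one(1) + pear(1) + come(1) = 4
Line 3: three(1) + incredible(4) + hot(1) + swamp(1) = 7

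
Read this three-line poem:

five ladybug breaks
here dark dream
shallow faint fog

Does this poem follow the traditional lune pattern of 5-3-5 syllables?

Line 1: "five ladybug breaks": 1+3+1 = 5 ✓
Line 2: "here dark dream": 1+1+1 = 3 ✓
Line 3: "shallow faint fog": 2+1+1 = 4 (expected 5)

No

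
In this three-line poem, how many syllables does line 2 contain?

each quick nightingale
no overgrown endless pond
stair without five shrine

Line 2: no(1) + overgrown(3) + endless(2) + pond(1) = 7

7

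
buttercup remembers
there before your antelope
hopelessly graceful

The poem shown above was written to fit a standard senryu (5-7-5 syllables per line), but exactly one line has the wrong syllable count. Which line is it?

The first line

Line 1: "buttercup remembers": 3+3 = 6 (expected 5)
Line 2: "there before your antelope": 1+2+1+3 = 7 ✓
Line 3: "hopelessly graceful": 3+2 = 5 ✓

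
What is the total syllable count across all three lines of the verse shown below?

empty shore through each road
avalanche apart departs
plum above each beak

18

Line 1: empty (2), shore (1), through (1), each (1), road (1) → 6
Line 2: avalanche (3), apart (2), departs (2) → 7
Line 3: plum (1), above (2), each (1), beak (1) → 5
Total: 6 + 7 + 5 = 18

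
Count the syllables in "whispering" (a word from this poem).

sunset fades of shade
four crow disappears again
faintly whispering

3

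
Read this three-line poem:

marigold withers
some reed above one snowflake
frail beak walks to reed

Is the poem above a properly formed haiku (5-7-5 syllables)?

Yes

Line 1: marigold (3), withers (2) → 5 ✓
Line 2: some (1), reed (1), above (2), one (1), snowflake (2) → 7 ✓
Line 3: frail (1), beak (1), walks (1), to (1), reed (1) → 5 ✓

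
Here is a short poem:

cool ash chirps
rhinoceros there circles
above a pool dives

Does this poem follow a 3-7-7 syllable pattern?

No

Line 1: cool(1) + ash(1) + chirps(1) = 3 ✓
Line 2: rhinoceros(4) + there(1) + circles(2) = 7 ✓
Line 3: above(2) + a(1) + pool(1) + dives(1) = 5 (expected 7)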